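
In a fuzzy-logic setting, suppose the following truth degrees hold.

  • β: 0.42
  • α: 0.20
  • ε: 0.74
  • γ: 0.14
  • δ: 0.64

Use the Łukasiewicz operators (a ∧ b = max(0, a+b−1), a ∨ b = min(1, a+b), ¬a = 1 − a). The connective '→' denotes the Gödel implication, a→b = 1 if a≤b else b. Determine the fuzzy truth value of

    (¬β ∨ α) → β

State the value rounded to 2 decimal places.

0.42

¬β = 1 − 0.42 = 0.58
¬β ∨ α = min(1, a+b) on (0.58, 0.20) = 0.78
(¬β ∨ α) → β  [Gödel: 1 if a≤b else b] with a=0.78, b=0.42 → 0.42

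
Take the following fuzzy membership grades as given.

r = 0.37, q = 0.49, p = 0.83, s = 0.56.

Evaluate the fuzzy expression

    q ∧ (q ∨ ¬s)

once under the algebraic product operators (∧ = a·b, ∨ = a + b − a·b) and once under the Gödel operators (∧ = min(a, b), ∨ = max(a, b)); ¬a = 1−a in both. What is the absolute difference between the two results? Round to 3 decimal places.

0.140

Under algebraic product:
  ¬s = 1 − 0.5600 = 0.4400
  q ∨ ¬s = a + b − a·b on (0.4900, 0.4400) = 0.7144
  q ∧ (q ∨ ¬s) = a·b on (0.4900, 0.7144) = 0.3501
  → value = 0.3501
Under Gödel:
  ¬s = 1 − 0.56 = 0.44
  q ∨ ¬s = max(a, b) on (0.49, 0.44) = 0.49
  q ∧ (q ∨ ¬s) = min(a, b) on (0.49, 0.49) = 0.49
  → value = 0.4900
|0.3501 − 0.4900| = 0.140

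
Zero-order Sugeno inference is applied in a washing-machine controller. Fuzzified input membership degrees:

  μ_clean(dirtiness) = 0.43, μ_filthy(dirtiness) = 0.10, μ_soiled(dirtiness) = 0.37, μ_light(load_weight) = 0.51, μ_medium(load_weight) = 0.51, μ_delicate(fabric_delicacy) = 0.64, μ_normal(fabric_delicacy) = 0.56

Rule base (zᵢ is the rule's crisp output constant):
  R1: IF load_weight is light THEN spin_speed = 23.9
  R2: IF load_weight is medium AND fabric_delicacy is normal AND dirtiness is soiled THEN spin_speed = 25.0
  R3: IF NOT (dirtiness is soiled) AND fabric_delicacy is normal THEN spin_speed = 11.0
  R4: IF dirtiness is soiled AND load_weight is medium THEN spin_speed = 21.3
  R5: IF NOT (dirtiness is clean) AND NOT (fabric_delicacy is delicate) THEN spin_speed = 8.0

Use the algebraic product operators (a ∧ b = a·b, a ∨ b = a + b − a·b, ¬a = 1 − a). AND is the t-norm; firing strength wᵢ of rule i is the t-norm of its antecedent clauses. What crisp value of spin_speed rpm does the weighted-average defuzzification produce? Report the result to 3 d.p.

R1 (z=23.9): light=0.51 → w = 0.5100
R2 (z=25.0): medium=0.51, normal=0.56, soiled=0.37; AND[a·b] → w = 0.1057
R3 (z=11.0): ¬soiled=1−0.37=0.63, normal=0.56; AND[a·b] → w = 0.3528
R4 (z=21.3): soiled=0.37, medium=0.51; AND[a·b] → w = 0.1887
R5 (z=8.0): ¬clean=1−0.43=0.57, ¬delicate=1−0.64=0.36; AND[a·b] → w = 0.2052
Weighted average = (0.5100·23.9 + 0.1057·25.0 + 0.3528·11.0 + 0.1887·21.3 + 0.2052·8.0) / (0.5100 + 0.1057 + 0.3528 + 0.1887 + 0.2052)
  = 24.3725 / 1.3624 = 17.890

17.890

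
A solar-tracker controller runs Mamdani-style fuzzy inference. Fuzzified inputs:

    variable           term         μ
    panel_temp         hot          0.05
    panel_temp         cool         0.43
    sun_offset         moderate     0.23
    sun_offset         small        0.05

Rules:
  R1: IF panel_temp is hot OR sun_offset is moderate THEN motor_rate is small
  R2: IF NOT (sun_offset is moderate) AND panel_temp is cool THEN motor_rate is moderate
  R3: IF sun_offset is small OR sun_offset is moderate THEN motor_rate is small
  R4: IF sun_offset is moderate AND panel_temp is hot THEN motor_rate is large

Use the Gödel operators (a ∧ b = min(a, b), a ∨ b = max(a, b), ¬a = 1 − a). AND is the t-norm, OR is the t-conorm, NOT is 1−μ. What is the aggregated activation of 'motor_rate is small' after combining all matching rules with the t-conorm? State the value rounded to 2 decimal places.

0.23

R1: hot=0.05, moderate=0.23; OR[max(a, b)] → w = 0.23
R2: ¬moderate=1−0.23=0.77, cool=0.43; AND[min(a, b)] → w = 0.43
R3: small=0.05, moderate=0.23; OR[max(a, b)] → w = 0.23
R4: moderate=0.23, hot=0.05; AND[min(a, b)] → w = 0.05
Rules with consequent 'small': {R1, R3} → strengths 0.23, 0.23
Aggregate via t-conorm [max(a, b)]: 0.23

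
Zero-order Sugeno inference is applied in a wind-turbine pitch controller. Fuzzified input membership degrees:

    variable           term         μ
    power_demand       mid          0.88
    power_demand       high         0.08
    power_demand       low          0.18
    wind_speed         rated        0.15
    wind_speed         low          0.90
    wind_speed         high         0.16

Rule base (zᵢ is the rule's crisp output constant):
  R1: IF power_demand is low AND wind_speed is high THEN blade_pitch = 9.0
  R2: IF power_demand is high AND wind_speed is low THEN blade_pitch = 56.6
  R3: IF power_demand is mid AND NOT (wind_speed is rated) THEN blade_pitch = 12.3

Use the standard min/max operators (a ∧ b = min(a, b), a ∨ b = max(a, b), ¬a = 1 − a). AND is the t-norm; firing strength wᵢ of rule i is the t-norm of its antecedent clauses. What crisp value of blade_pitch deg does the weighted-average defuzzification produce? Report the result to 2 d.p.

R1 (z=9.0): low=0.18, high=0.16; AND[min(a, b)] → w = 0.16
R2 (z=56.6): high=0.08, low=0.90; AND[min(a, b)] → w = 0.08
R3 (z=12.3): mid=0.88, ¬rated=1−0.15=0.85; AND[min(a, b)] → w = 0.85
Weighted average = (0.16·9.0 + 0.08·56.6 + 0.85·12.3) / (0.16 + 0.08 + 0.85)
  = 16.4230 / 1.0900 = 15.07

15.07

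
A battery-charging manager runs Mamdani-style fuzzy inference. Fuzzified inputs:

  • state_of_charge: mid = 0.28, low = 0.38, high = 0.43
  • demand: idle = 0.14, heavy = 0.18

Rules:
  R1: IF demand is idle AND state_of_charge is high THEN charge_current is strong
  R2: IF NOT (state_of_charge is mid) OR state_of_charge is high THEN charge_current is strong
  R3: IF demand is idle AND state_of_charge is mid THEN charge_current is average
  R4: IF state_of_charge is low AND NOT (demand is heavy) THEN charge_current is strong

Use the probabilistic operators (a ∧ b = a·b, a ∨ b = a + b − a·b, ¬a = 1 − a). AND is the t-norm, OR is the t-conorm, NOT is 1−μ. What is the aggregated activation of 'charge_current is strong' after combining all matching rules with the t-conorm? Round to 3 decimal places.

0.897

R1: idle=0.14, high=0.43; AND[a·b] → w = 0.0602
R2: ¬mid=1−0.28=0.72, high=0.43; OR[a + b − a·b] → w = 0.8404
R3: idle=0.14, mid=0.28; AND[a·b] → w = 0.0392
R4: low=0.38, ¬heavy=1−0.18=0.82; AND[a·b] → w = 0.3116
Rules with consequent 'strong': {R1, R2, R4} → strengths 0.0602, 0.8404, 0.3116
Aggregate via t-conorm [a + b − a·b]: 0.8967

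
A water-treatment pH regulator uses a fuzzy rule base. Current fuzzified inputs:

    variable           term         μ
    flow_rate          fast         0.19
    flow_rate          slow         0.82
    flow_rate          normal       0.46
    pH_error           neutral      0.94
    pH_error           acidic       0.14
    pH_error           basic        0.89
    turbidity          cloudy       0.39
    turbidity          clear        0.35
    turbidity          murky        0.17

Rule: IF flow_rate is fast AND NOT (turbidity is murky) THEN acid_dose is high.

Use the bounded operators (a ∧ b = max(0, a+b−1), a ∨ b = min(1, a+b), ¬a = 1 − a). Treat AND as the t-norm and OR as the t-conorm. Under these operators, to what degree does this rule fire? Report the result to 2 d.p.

firing strength: fast=0.19, ¬murky=1−0.17=0.83; AND[max(0, a+b−1)] → w = 0.02

0.02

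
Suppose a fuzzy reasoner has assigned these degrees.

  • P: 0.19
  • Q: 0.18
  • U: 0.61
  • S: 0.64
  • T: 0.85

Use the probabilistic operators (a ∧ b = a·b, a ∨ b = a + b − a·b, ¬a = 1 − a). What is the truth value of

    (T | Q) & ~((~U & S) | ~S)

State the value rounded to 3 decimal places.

0.421

T | Q = a + b − a·b on (0.8500, 0.1800) = 0.8770
~U = 1 − 0.6100 = 0.3900
~U & S = a·b on (0.3900, 0.6400) = 0.2496
~S = 1 − 0.6400 = 0.3600
(~U & S) | ~S = a + b − a·b on (0.2496, 0.3600) = 0.5197
~((~U & S) | ~S) = 1 − 0.5197 = 0.4803
(T | Q) & ~((~U & S) | ~S) = a·b on (0.8770, 0.4803) = 0.4212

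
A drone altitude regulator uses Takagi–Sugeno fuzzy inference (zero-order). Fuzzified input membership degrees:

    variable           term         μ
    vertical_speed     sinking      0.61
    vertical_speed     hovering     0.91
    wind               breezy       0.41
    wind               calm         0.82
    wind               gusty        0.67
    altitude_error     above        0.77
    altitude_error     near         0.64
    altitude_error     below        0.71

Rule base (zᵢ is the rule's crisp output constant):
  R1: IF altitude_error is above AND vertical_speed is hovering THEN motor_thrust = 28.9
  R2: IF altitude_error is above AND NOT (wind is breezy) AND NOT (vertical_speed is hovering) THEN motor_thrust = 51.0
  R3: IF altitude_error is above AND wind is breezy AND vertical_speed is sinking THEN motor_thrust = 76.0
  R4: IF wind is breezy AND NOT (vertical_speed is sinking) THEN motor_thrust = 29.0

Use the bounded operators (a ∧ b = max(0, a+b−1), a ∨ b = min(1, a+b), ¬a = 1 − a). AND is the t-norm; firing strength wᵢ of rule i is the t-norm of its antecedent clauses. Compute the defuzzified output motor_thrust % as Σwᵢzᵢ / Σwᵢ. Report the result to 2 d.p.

28.90

R1 (z=28.9): above=0.77, hovering=0.91; AND[max(0, a+b−1)] → w = 0.68
R2 (z=51.0): above=0.77, ¬breezy=1−0.41=0.59, ¬hovering=1−0.91=0.09; AND[max(0, a+b−1)] → w = 0.00
R3 (z=76.0): above=0.77, breezy=0.41, sinking=0.61; AND[max(0, a+b−1)] → w = 0.00
R4 (z=29.0): breezy=0.41, ¬sinking=1−0.61=0.39; AND[max(0, a+b−1)] → w = 0.00
Weighted average = (0.68·28.9 + 0.00·51.0 + 0.00·76.0 + 0.00·29.0) / (0.68 + 0.00 + 0.00 + 0.00)
  = 19.6520 / 0.6800 = 28.90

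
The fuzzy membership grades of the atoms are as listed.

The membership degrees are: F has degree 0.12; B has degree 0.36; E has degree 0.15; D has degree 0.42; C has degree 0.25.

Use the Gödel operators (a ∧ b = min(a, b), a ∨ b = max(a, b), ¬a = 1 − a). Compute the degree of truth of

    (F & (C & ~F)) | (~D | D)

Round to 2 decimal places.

~F = 1 − 0.12 = 0.88
C & ~F = min(a, b) on (0.25, 0.88) = 0.25
F & (C & ~F) = min(a, b) on (0.12, 0.25) = 0.12
~D = 1 − 0.42 = 0.58
~D | D = max(a, b) on (0.58, 0.42) = 0.58
(F & (C & ~F)) | (~D | D) = max(a, b) on (0.12, 0.58) = 0.58

0.58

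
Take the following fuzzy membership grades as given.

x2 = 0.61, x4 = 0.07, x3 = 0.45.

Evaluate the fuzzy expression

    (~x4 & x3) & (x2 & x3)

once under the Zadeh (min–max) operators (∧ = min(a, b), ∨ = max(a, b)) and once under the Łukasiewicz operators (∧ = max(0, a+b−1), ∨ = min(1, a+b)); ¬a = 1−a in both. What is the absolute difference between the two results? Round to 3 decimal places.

0.450

Under Zadeh (min–max):
  ~x4 = 1 − 0.07 = 0.93
  ~x4 & x3 = min(a, b) on (0.93, 0.45) = 0.45
  x2 & x3 = min(a, b) on (0.61, 0.45) = 0.45
  (~x4 & x3) & (x2 & x3) = min(a, b) on (0.45, 0.45) = 0.45
  → value = 0.4500
Under Łukasiewicz:
  ~x4 = 1 − 0.07 = 0.93
  ~x4 & x3 = max(0, a+b−1) on (0.93, 0.45) = 0.38
  x2 & x3 = max(0, a+b−1) on (0.61, 0.45) = 0.06
  (~x4 & x3) & (x2 & x3) = max(0, a+b−1) on (0.38, 0.06) = 0.00
  → value = 0.0000
|0.4500 − 0.0000| = 0.450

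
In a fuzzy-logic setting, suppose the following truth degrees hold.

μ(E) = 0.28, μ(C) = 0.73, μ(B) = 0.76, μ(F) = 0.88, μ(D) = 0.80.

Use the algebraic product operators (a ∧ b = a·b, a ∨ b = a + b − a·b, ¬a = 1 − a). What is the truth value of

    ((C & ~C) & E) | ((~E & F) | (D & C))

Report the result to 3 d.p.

~C = 1 − 0.7300 = 0.2700
C & ~C = a·b on (0.7300, 0.2700) = 0.1971
(C & ~C) & E = a·b on (0.1971, 0.2800) = 0.0552
~E = 1 − 0.2800 = 0.7200
~E & F = a·b on (0.7200, 0.8800) = 0.6336
D & C = a·b on (0.8000, 0.7300) = 0.5840
(~E & F) | (D & C) = a + b − a·b on (0.6336, 0.5840) = 0.8476
((C & ~C) & E) | ((~E & F) | (D & C)) = a + b − a·b on (0.0552, 0.8476) = 0.8560

0.856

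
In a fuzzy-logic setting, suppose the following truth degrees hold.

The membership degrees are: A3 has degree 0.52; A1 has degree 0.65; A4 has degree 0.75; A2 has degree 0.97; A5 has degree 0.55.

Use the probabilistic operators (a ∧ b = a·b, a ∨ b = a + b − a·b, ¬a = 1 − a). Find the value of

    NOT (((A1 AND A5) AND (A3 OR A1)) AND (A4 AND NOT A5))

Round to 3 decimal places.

A1 AND A5 = a·b on (0.6500, 0.5500) = 0.3575
A3 OR A1 = a + b − a·b on (0.5200, 0.6500) = 0.8320
(A1 AND A5) AND (A3 OR A1) = a·b on (0.3575, 0.8320) = 0.2974
NOT A5 = 1 − 0.5500 = 0.4500
A4 AND NOT A5 = a·b on (0.7500, 0.4500) = 0.3375
((A1 AND A5) AND (A3 OR A1)) AND (A4 AND NOT A5) = a·b on (0.2974, 0.3375) = 0.1004
NOT (((A1 AND A5) AND (A3 OR A1)) AND (A4 AND NOT A5)) = 1 − 0.1004 = 0.8996

0.900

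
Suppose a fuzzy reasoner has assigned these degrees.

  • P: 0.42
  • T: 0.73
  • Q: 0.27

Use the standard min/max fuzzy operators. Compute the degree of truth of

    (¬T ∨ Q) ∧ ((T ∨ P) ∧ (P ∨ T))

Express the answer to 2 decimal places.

¬T = 1 − 0.73 = 0.27
¬T ∨ Q = max(a, b) on (0.27, 0.27) = 0.27
T ∨ P = max(a, b) on (0.73, 0.42) = 0.73
P ∨ T = max(a, b) on (0.42, 0.73) = 0.73
(T ∨ P) ∧ (P ∨ T) = min(a, b) on (0.73, 0.73) = 0.73
(¬T ∨ Q) ∧ ((T ∨ P) ∧ (P ∨ T)) = min(a, b) on (0.27, 0.73) = 0.27

0.27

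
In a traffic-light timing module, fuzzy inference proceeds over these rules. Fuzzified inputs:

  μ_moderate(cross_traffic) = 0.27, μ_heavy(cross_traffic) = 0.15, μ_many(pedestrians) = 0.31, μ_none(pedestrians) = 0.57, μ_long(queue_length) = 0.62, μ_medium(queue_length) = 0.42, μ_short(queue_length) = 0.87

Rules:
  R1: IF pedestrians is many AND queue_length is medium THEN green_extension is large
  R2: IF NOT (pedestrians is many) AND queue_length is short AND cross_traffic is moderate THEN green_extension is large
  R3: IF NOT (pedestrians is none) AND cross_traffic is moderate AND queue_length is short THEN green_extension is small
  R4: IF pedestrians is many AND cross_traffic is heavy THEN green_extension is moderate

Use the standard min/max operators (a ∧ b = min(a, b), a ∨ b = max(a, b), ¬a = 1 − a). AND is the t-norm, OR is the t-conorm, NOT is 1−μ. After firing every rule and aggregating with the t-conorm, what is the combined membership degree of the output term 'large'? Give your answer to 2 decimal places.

R1: many=0.31, medium=0.42; AND[min(a, b)] → w = 0.31
R2: ¬many=1−0.31=0.69, short=0.87, moderate=0.27; AND[min(a, b)] → w = 0.27
R3: ¬none=1−0.57=0.43, moderate=0.27, short=0.87; AND[min(a, b)] → w = 0.27
R4: many=0.31, heavy=0.15; AND[min(a, b)] → w = 0.15
Rules with consequent 'large': {R1, R2} → strengths 0.31, 0.27
Aggregate via t-conorm [max(a, b)]: 0.31

0.31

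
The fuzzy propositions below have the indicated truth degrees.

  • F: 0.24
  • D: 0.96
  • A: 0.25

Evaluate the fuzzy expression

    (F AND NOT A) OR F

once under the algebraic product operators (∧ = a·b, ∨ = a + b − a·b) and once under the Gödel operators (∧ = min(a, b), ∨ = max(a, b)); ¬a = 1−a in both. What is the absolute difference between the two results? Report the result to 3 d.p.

0.137

Under algebraic product:
  NOT A = 1 − 0.2500 = 0.7500
  F AND NOT A = a·b on (0.2400, 0.7500) = 0.1800
  (F AND NOT A) OR F = a + b − a·b on (0.1800, 0.2400) = 0.3768
  → value = 0.3768
Under Gödel:
  NOT A = 1 − 0.25 = 0.75
  F AND NOT A = min(a, b) on (0.24, 0.75) = 0.24
  (F AND NOT A) OR F = max(a, b) on (0.24, 0.24) = 0.24
  → value = 0.2400
|0.3768 − 0.2400| = 0.137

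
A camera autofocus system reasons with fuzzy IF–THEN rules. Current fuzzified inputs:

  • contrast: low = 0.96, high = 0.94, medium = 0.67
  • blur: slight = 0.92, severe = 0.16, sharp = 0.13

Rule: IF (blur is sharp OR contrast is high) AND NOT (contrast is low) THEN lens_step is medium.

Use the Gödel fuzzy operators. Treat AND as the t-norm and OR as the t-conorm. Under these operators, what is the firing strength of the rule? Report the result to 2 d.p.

0.04

firing strength: (sharp=0.13 OR high=0.94) = 0.94; AND[min(a, b)] with ¬low=1−0.96=0.04 → w = 0.04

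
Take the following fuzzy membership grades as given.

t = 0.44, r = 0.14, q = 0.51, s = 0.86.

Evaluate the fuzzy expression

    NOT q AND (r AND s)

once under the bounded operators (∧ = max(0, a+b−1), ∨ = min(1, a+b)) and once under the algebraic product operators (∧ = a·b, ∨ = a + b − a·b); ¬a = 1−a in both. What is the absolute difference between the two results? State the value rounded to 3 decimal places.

0.059

Under bounded:
  NOT q = 1 − 0.51 = 0.49
  r AND s = max(0, a+b−1) on (0.14, 0.86) = 0.00
  NOT q AND (r AND s) = max(0, a+b−1) on (0.49, 0.00) = 0.00
  → value = 0.0000
Under algebraic product:
  NOT q = 1 − 0.5100 = 0.4900
  r AND s = a·b on (0.1400, 0.8600) = 0.1204
  NOT q AND (r AND s) = a·b on (0.4900, 0.1204) = 0.0590
  → value = 0.0590
|0.0000 − 0.0590| = 0.059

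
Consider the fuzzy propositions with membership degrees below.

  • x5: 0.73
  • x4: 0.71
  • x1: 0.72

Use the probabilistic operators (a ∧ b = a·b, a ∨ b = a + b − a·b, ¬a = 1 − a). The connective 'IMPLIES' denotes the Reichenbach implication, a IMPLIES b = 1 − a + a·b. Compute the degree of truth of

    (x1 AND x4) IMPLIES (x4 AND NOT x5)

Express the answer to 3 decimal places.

x1 AND x4 = a·b on (0.7200, 0.7100) = 0.5112
NOT x5 = 1 − 0.7300 = 0.2700
x4 AND NOT x5 = a·b on (0.7100, 0.2700) = 0.1917
(x1 AND x4) IMPLIES (x4 AND NOT x5)  [Reichenbach: 1 − a + a·b] with a=0.5112, b=0.1917 → 0.5868

0.587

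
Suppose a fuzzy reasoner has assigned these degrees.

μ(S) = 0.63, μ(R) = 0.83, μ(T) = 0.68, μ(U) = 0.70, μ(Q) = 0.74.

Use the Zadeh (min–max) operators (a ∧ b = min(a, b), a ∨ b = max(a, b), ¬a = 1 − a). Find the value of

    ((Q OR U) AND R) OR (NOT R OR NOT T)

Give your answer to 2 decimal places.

Q OR U = max(a, b) on (0.74, 0.70) = 0.74
(Q OR U) AND R = min(a, b) on (0.74, 0.83) = 0.74
NOT R = 1 − 0.83 = 0.17
NOT T = 1 − 0.68 = 0.32
NOT R OR NOT T = max(a, b) on (0.17, 0.32) = 0.32
((Q OR U) AND R) OR (NOT R OR NOT T) = max(a, b) on (0.74, 0.32) = 0.74

0.74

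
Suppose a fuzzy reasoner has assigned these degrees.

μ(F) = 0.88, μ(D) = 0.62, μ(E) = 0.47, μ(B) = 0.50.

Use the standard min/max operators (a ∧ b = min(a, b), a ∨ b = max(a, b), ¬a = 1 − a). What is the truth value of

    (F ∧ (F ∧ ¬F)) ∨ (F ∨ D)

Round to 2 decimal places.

0.88

¬F = 1 − 0.88 = 0.12
F ∧ ¬F = min(a, b) on (0.88, 0.12) = 0.12
F ∧ (F ∧ ¬F) = min(a, b) on (0.88, 0.12) = 0.12
F ∨ D = max(a, b) on (0.88, 0.62) = 0.88
(F ∧ (F ∧ ¬F)) ∨ (F ∨ D) = max(a, b) on (0.12, 0.88) = 0.88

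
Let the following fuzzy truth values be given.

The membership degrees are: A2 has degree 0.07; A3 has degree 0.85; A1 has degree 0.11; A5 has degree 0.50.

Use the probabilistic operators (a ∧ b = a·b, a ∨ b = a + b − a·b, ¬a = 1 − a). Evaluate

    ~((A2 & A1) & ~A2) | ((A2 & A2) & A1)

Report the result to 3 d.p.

A2 & A1 = a·b on (0.0700, 0.1100) = 0.0077
~A2 = 1 − 0.0700 = 0.9300
(A2 & A1) & ~A2 = a·b on (0.0077, 0.9300) = 0.0072
~((A2 & A1) & ~A2) = 1 − 0.0072 = 0.9928
A2 & A2 = a·b on (0.0700, 0.0700) = 0.0049
(A2 & A2) & A1 = a·b on (0.0049, 0.1100) = 0.0005
~((A2 & A1) & ~A2) | ((A2 & A2) & A1) = a + b − a·b on (0.9928, 0.0005) = 0.9928

0.993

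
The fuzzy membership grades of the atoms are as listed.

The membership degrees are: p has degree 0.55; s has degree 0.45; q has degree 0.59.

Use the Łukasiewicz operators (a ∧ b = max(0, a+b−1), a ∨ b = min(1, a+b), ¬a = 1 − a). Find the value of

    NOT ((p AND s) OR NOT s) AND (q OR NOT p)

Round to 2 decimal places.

p AND s = max(0, a+b−1) on (0.55, 0.45) = 0.00
NOT s = 1 − 0.45 = 0.55
(p AND s) OR NOT s = min(1, a+b) on (0.00, 0.55) = 0.55
NOT ((p AND s) OR NOT s) = 1 − 0.55 = 0.45
NOT p = 1 − 0.55 = 0.45
q OR NOT p = min(1, a+b) on (0.59, 0.45) = 1.00
NOT ((p AND s) OR NOT s) AND (q OR NOT p) = max(0, a+b−1) on (0.45, 1.00) = 0.45

0.45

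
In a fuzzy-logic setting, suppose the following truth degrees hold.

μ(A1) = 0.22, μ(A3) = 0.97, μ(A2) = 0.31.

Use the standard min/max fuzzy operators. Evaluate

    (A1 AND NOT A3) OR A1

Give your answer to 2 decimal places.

0.22

NOT A3 = 1 − 0.97 = 0.03
A1 AND NOT A3 = min(a, b) on (0.22, 0.03) = 0.03
(A1 AND NOT A3) OR A1 = max(a, b) on (0.03, 0.22) = 0.22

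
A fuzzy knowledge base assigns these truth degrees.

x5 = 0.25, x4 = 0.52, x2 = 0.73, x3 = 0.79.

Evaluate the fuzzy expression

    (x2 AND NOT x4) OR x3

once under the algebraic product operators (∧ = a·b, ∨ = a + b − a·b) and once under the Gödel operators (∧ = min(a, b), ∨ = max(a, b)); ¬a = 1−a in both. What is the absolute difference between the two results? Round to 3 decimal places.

0.074

Under algebraic product:
  NOT x4 = 1 − 0.5200 = 0.4800
  x2 AND NOT x4 = a·b on (0.7300, 0.4800) = 0.3504
  (x2 AND NOT x4) OR x3 = a + b − a·b on (0.3504, 0.7900) = 0.8636
  → value = 0.8636
Under Gödel:
  NOT x4 = 1 − 0.52 = 0.48
  x2 AND NOT x4 = min(a, b) on (0.73, 0.48) = 0.48
  (x2 AND NOT x4) OR x3 = max(a, b) on (0.48, 0.79) = 0.79
  → value = 0.7900
|0.8636 − 0.7900| = 0.074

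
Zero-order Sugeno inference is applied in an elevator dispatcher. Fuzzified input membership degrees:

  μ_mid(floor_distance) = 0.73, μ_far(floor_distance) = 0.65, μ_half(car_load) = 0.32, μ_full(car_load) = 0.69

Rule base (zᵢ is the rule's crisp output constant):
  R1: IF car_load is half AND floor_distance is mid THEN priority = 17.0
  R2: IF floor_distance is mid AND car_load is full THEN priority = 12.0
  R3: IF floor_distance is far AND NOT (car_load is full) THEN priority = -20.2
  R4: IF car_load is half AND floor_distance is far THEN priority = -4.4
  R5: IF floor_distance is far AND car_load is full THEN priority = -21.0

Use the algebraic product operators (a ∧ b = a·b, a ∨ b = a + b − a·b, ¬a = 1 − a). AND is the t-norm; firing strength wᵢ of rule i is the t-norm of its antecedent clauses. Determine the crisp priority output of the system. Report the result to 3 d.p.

-2.751

R1 (z=17.0): half=0.32, mid=0.73; AND[a·b] → w = 0.2336
R2 (z=12.0): mid=0.73, full=0.69; AND[a·b] → w = 0.5037
R3 (z=-20.2): far=0.65, ¬full=1−0.69=0.31; AND[a·b] → w = 0.2015
R4 (z=-4.4): half=0.32, far=0.65; AND[a·b] → w = 0.2080
R5 (z=-21.0): far=0.65, full=0.69; AND[a·b] → w = 0.4485
Weighted average = (0.2336·17.0 + 0.5037·12.0 + 0.2015·-20.2 + 0.2080·-4.4 + 0.4485·-21.0) / (0.2336 + 0.5037 + 0.2015 + 0.2080 + 0.4485)
  = -4.3884 / 1.5953 = -2.751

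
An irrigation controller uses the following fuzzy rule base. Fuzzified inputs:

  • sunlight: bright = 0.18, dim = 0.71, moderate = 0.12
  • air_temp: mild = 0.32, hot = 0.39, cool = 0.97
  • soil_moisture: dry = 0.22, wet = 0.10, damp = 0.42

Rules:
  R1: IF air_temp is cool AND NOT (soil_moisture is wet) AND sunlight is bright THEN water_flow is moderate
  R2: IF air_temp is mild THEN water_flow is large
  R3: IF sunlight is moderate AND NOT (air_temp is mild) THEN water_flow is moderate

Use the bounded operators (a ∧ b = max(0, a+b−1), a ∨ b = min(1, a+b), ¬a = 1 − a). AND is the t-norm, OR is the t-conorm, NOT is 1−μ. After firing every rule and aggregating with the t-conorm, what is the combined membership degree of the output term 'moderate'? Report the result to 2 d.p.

0.05

R1: cool=0.97, ¬wet=1−0.10=0.90, bright=0.18; AND[max(0, a+b−1)] → w = 0.05
R2: mild=0.32 → w = 0.32
R3: moderate=0.12, ¬mild=1−0.32=0.68; AND[max(0, a+b−1)] → w = 0.00
Rules with consequent 'moderate': {R1, R3} → strengths 0.05, 0.00
Aggregate via t-conorm [min(1, a+b)]: 0.05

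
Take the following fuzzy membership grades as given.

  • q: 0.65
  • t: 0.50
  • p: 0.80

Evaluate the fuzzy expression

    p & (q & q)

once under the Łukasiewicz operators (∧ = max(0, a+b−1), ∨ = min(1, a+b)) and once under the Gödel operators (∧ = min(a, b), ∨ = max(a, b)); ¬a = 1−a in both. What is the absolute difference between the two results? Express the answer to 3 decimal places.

Under Łukasiewicz:
  q & q = max(0, a+b−1) on (0.65, 0.65) = 0.30
  p & (q & q) = max(0, a+b−1) on (0.80, 0.30) = 0.10
  → value = 0.1000
Under Gödel:
  q & q = min(a, b) on (0.65, 0.65) = 0.65
  p & (q & q) = min(a, b) on (0.80, 0.65) = 0.65
  → value = 0.6500
|0.1000 − 0.6500| = 0.550

0.550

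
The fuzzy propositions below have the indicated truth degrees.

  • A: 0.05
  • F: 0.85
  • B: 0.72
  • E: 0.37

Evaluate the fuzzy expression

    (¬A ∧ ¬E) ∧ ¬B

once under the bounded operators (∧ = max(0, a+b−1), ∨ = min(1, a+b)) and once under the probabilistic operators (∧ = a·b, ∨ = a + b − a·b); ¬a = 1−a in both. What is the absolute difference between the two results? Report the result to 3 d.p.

0.168

Under bounded:
  ¬A = 1 − 0.05 = 0.95
  ¬E = 1 − 0.37 = 0.63
  ¬A ∧ ¬E = max(0, a+b−1) on (0.95, 0.63) = 0.58
  ¬B = 1 − 0.72 = 0.28
  (¬A ∧ ¬E) ∧ ¬B = max(0, a+b−1) on (0.58, 0.28) = 0.00
  → value = 0.0000
Under probabilistic:
  ¬A = 1 − 0.0500 = 0.9500
  ¬E = 1 − 0.3700 = 0.6300
  ¬A ∧ ¬E = a·b on (0.9500, 0.6300) = 0.5985
  ¬B = 1 − 0.7200 = 0.2800
  (¬A ∧ ¬E) ∧ ¬B = a·b on (0.5985, 0.2800) = 0.1676
  → value = 0.1676
|0.0000 − 0.1676| = 0.168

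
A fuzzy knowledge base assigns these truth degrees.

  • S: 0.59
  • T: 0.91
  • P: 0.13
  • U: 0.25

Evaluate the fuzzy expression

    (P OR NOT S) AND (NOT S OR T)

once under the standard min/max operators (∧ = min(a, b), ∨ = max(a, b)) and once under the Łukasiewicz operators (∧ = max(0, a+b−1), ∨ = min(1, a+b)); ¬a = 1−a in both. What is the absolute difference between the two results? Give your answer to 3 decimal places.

0.130

Under standard min/max:
  NOT S = 1 − 0.59 = 0.41
  P OR NOT S = max(a, b) on (0.13, 0.41) = 0.41
  NOT S = 1 − 0.59 = 0.41
  NOT S OR T = max(a, b) on (0.41, 0.91) = 0.91
  (P OR NOT S) AND (NOT S OR T) = min(a, b) on (0.41, 0.91) = 0.41
  → value = 0.4100
Under Łukasiewicz:
  NOT S = 1 − 0.59 = 0.41
  P OR NOT S = min(1, a+b) on (0.13, 0.41) = 0.54
  NOT S = 1 − 0.59 = 0.41
  NOT S OR T = min(1, a+b) on (0.41, 0.91) = 1.00
  (P OR NOT S) AND (NOT S OR T) = max(0, a+b−1) on (0.54, 1.00) = 0.54
  → value = 0.5400
|0.4100 − 0.5400| = 0.130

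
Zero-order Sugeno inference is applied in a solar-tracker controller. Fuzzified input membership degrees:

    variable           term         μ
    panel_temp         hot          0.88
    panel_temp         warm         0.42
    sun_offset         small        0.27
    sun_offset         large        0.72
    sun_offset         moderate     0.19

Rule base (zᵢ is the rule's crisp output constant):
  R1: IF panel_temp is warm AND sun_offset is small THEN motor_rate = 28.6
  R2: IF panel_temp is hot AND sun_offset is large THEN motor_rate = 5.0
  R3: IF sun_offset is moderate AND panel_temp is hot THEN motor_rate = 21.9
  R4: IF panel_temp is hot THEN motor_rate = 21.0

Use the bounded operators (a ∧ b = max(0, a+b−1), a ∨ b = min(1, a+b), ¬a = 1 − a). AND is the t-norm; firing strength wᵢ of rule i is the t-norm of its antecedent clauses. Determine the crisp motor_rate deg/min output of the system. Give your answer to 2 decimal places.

R1 (z=28.6): warm=0.42, small=0.27; AND[max(0, a+b−1)] → w = 0.00
R2 (z=5.0): hot=0.88, large=0.72; AND[max(0, a+b−1)] → w = 0.60
R3 (z=21.9): moderate=0.19, hot=0.88; AND[max(0, a+b−1)] → w = 0.07
R4 (z=21.0): hot=0.88 → w = 0.88
Weighted average = (0.00·28.6 + 0.60·5.0 + 0.07·21.9 + 0.88·21.0) / (0.00 + 0.60 + 0.07 + 0.88)
  = 23.0130 / 1.5500 = 14.85

14.85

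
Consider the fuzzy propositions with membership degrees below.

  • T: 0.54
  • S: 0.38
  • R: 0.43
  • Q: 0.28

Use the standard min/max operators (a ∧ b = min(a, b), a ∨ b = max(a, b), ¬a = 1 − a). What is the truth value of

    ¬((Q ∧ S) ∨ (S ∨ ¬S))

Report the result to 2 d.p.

0.38

Q ∧ S = min(a, b) on (0.28, 0.38) = 0.28
¬S = 1 − 0.38 = 0.62
S ∨ ¬S = max(a, b) on (0.38, 0.62) = 0.62
(Q ∧ S) ∨ (S ∨ ¬S) = max(a, b) on (0.28, 0.62) = 0.62
¬((Q ∧ S) ∨ (S ∨ ¬S)) = 1 − 0.62 = 0.38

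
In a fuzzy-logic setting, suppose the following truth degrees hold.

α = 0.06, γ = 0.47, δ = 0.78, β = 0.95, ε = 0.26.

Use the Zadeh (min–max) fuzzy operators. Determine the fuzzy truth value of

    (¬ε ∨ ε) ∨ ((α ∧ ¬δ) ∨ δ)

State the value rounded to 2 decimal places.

0.78

¬ε = 1 − 0.26 = 0.74
¬ε ∨ ε = max(a, b) on (0.74, 0.26) = 0.74
¬δ = 1 − 0.78 = 0.22
α ∧ ¬δ = min(a, b) on (0.06, 0.22) = 0.06
(α ∧ ¬δ) ∨ δ = max(a, b) on (0.06, 0.78) = 0.78
(¬ε ∨ ε) ∨ ((α ∧ ¬δ) ∨ δ) = max(a, b) on (0.74, 0.78) = 0.78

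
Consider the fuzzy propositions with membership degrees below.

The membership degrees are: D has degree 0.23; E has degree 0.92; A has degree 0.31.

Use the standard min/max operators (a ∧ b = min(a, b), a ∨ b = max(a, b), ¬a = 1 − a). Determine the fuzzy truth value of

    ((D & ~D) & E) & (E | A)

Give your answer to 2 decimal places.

0.23

~D = 1 − 0.23 = 0.77
D & ~D = min(a, b) on (0.23, 0.77) = 0.23
(D & ~D) & E = min(a, b) on (0.23, 0.92) = 0.23
E | A = max(a, b) on (0.92, 0.31) = 0.92
((D & ~D) & E) & (E | A) = min(a, b) on (0.23, 0.92) = 0.23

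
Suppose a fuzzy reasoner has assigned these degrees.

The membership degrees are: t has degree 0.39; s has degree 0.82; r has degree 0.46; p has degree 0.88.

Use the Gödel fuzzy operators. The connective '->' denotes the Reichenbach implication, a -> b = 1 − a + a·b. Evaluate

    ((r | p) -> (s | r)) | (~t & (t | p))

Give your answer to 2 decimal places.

r | p = max(a, b) on (0.46, 0.88) = 0.88
s | r = max(a, b) on (0.82, 0.46) = 0.82
(r | p) -> (s | r)  [Reichenbach: 1 − a + a·b] with a=0.88, b=0.82 → 0.84
~t = 1 − 0.39 = 0.61
t | p = max(a, b) on (0.39, 0.88) = 0.88
~t & (t | p) = min(a, b) on (0.61, 0.88) = 0.61
((r | p) -> (s | r)) | (~t & (t | p)) = max(a, b) on (0.84, 0.61) = 0.84

0.84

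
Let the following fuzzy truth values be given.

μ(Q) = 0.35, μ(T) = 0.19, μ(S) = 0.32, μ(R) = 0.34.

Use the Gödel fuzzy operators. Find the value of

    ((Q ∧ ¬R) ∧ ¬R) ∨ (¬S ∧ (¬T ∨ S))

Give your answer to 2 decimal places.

0.68

¬R = 1 − 0.34 = 0.66
Q ∧ ¬R = min(a, b) on (0.35, 0.66) = 0.35
¬R = 1 − 0.34 = 0.66
(Q ∧ ¬R) ∧ ¬R = min(a, b) on (0.35, 0.66) = 0.35
¬S = 1 − 0.32 = 0.68
¬T = 1 − 0.19 = 0.81
¬T ∨ S = max(a, b) on (0.81, 0.32) = 0.81
¬S ∧ (¬T ∨ S) = min(a, b) on (0.68, 0.81) = 0.68
((Q ∧ ¬R) ∧ ¬R) ∨ (¬S ∧ (¬T ∨ S)) = max(a, b) on (0.35, 0.68) = 0.68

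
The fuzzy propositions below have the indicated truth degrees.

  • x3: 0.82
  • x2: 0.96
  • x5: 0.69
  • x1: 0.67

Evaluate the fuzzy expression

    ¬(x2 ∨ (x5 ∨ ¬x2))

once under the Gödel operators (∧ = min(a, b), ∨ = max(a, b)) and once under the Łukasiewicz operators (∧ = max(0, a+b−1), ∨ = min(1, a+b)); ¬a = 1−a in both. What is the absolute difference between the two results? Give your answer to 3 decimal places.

Under Gödel:
  ¬x2 = 1 − 0.96 = 0.04
  x5 ∨ ¬x2 = max(a, b) on (0.69, 0.04) = 0.69
  x2 ∨ (x5 ∨ ¬x2) = max(a, b) on (0.96, 0.69) = 0.96
  ¬(x2 ∨ (x5 ∨ ¬x2)) = 1 − 0.96 = 0.04
  → value = 0.0400
Under Łukasiewicz:
  ¬x2 = 1 − 0.96 = 0.04
  x5 ∨ ¬x2 = min(1, a+b) on (0.69, 0.04) = 0.73
  x2 ∨ (x5 ∨ ¬x2) = min(1, a+b) on (0.96, 0.73) = 1.00
  ¬(x2 ∨ (x5 ∨ ¬x2)) = 1 − 1.00 = 0.00
  → value = 0.0000
|0.0400 − 0.0000| = 0.040

0.040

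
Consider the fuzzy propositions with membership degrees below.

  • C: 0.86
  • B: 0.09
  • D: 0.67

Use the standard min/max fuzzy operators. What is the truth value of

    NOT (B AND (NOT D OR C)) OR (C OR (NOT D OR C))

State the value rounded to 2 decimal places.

NOT D = 1 − 0.67 = 0.33
NOT D OR C = max(a, b) on (0.33, 0.86) = 0.86
B AND (NOT D OR C) = min(a, b) on (0.09, 0.86) = 0.09
NOT (B AND (NOT D OR C)) = 1 − 0.09 = 0.91
NOT D = 1 − 0.67 = 0.33
NOT D OR C = max(a, b) on (0.33, 0.86) = 0.86
C OR (NOT D OR C) = max(a, b) on (0.86, 0.86) = 0.86
NOT (B AND (NOT D OR C)) OR (C OR (NOT D OR C)) = max(a, b) on (0.91, 0.86) = 0.91

0.91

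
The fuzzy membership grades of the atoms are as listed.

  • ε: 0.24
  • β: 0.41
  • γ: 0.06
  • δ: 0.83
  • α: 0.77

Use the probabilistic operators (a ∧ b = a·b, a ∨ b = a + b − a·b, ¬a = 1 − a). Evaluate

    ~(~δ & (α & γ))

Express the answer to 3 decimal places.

0.992

~δ = 1 − 0.8300 = 0.1700
α & γ = a·b on (0.7700, 0.0600) = 0.0462
~δ & (α & γ) = a·b on (0.1700, 0.0462) = 0.0079
~(~δ & (α & γ)) = 1 − 0.0079 = 0.9921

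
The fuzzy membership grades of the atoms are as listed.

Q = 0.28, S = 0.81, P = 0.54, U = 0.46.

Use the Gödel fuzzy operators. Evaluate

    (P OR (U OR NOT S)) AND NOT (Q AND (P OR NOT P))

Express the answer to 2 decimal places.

0.54

NOT S = 1 − 0.81 = 0.19
U OR NOT S = max(a, b) on (0.46, 0.19) = 0.46
P OR (U OR NOT S) = max(a, b) on (0.54, 0.46) = 0.54
NOT P = 1 − 0.54 = 0.46
P OR NOT P = max(a, b) on (0.54, 0.46) = 0.54
Q AND (P OR NOT P) = min(a, b) on (0.28, 0.54) = 0.28
NOT (Q AND (P OR NOT P)) = 1 − 0.28 = 0.72
(P OR (U OR NOT S)) AND NOT (Q AND (P OR NOT P)) = min(a, b) on (0.54, 0.72) = 0.54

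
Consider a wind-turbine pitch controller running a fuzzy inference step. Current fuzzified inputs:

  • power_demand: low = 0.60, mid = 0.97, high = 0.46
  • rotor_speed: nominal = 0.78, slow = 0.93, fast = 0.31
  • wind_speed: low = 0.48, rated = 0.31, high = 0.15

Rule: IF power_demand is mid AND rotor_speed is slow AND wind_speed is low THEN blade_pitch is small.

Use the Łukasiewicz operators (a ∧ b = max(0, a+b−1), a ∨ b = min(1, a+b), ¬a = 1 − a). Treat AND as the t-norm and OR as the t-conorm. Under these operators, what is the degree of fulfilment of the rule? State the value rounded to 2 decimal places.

0.38

firing strength: mid=0.97, slow=0.93, low=0.48; AND[max(0, a+b−1)] → w = 0.38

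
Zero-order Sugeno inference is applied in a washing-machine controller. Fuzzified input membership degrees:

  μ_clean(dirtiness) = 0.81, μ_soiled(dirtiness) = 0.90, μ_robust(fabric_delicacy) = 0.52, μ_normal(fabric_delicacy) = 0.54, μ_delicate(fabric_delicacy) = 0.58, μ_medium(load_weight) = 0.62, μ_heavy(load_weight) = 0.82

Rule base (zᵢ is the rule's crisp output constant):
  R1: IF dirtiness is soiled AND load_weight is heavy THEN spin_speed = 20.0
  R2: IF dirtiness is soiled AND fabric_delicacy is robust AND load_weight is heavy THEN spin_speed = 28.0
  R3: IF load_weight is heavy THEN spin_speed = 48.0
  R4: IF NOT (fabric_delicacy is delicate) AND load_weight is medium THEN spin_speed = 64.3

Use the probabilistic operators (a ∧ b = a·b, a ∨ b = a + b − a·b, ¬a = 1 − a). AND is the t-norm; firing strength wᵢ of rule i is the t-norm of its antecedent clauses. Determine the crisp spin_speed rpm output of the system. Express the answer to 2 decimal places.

R1 (z=20.0): soiled=0.90, heavy=0.82; AND[a·b] → w = 0.7380
R2 (z=28.0): soiled=0.90, robust=0.52, heavy=0.82; AND[a·b] → w = 0.3838
R3 (z=48.0): heavy=0.82 → w = 0.8200
R4 (z=64.3): ¬delicate=1−0.58=0.42, medium=0.62; AND[a·b] → w = 0.2604
Weighted average = (0.7380·20.0 + 0.3838·28.0 + 0.8200·48.0 + 0.2604·64.3) / (0.7380 + 0.3838 + 0.8200 + 0.2604)
  = 81.6090 / 2.2022 = 37.06

37.06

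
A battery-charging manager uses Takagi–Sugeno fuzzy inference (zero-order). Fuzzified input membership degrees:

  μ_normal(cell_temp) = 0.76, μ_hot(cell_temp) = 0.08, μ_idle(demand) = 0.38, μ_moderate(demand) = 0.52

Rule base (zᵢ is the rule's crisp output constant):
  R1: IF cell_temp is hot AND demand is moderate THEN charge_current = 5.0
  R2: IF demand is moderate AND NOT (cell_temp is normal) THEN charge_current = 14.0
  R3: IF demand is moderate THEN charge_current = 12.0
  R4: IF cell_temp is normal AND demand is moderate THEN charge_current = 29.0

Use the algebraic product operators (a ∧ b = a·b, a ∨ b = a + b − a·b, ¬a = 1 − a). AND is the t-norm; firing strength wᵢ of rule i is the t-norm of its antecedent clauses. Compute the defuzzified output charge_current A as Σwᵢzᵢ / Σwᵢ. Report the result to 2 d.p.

R1 (z=5.0): hot=0.08, moderate=0.52; AND[a·b] → w = 0.0416
R2 (z=14.0): moderate=0.52, ¬normal=1−0.76=0.24; AND[a·b] → w = 0.1248
R3 (z=12.0): moderate=0.52 → w = 0.5200
R4 (z=29.0): normal=0.76, moderate=0.52; AND[a·b] → w = 0.3952
Weighted average = (0.0416·5.0 + 0.1248·14.0 + 0.5200·12.0 + 0.3952·29.0) / (0.0416 + 0.1248 + 0.5200 + 0.3952)
  = 19.6560 / 1.0816 = 18.17

18.17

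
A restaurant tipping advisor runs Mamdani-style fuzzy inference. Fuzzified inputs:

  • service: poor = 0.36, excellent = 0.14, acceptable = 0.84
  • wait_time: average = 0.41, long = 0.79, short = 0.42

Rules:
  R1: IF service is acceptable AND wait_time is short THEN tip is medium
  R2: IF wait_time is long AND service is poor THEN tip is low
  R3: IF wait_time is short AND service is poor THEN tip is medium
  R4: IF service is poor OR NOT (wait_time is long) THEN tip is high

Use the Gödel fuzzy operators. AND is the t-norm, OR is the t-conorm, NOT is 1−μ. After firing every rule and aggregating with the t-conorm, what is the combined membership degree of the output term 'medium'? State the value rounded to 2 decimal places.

0.42

R1: acceptable=0.84, short=0.42; AND[min(a, b)] → w = 0.42
R2: long=0.79, poor=0.36; AND[min(a, b)] → w = 0.36
R3: short=0.42, poor=0.36; AND[min(a, b)] → w = 0.36
R4: poor=0.36, ¬long=1−0.79=0.21; OR[max(a, b)] → w = 0.36
Rules with consequent 'medium': {R1, R3} → strengths 0.42, 0.36
Aggregate via t-conorm [max(a, b)]: 0.42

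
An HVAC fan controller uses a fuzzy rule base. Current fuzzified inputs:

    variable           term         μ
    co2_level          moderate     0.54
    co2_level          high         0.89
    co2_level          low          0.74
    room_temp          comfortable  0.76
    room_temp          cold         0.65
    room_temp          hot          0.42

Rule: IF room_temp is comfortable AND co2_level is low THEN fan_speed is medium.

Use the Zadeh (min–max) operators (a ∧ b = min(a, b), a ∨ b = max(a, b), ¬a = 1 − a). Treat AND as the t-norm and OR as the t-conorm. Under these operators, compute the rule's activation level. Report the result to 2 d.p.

0.74

firing strength: comfortable=0.76, low=0.74; AND[min(a, b)] → w = 0.74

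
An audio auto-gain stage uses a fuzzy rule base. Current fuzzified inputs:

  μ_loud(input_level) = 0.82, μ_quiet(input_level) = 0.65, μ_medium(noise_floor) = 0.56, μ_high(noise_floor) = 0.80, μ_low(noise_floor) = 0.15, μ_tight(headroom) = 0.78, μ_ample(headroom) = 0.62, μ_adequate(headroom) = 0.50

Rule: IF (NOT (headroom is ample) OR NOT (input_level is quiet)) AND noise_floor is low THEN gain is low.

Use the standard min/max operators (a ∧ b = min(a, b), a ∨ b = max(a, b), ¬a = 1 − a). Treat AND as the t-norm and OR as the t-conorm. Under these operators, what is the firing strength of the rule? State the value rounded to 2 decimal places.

0.15

firing strength: (¬ample=1−0.62=0.38 OR ¬quiet=1−0.65=0.35) = 0.38; AND[min(a, b)] with low=0.15 → w = 0.15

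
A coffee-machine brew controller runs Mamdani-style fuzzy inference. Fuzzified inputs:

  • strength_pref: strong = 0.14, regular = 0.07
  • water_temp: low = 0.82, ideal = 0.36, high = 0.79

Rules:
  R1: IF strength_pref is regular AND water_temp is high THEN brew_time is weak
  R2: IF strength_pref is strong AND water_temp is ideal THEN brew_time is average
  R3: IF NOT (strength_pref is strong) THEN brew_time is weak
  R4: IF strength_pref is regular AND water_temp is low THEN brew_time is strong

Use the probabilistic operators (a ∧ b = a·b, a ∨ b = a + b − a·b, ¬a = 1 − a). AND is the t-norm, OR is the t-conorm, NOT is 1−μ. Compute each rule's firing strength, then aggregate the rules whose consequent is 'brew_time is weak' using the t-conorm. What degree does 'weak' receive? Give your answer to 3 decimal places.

0.868

R1: regular=0.07, high=0.79; AND[a·b] → w = 0.0553
R2: strong=0.14, ideal=0.36; AND[a·b] → w = 0.0504
R3: ¬strong=1−0.14=0.86 → w = 0.8600
R4: regular=0.07, low=0.82; AND[a·b] → w = 0.0574
Rules with consequent 'weak': {R1, R3} → strengths 0.0553, 0.8600
Aggregate via t-conorm [a + b − a·b]: 0.8677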